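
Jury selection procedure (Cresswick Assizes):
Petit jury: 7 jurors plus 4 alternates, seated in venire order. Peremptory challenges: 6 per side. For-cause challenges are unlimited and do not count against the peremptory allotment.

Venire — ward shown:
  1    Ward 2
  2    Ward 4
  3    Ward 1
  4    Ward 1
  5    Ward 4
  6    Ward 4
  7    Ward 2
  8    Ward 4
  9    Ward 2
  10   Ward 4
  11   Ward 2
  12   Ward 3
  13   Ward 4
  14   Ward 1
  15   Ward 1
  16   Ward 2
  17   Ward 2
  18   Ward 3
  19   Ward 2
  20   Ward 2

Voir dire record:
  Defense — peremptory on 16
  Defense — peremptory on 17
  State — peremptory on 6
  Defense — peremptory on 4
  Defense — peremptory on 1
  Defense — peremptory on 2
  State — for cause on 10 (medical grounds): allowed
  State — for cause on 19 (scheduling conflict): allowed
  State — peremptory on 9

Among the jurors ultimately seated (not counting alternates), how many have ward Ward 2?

2

Removed: #1, #2, #4, #6, #9, #10, #16, #17, #19.
Seated jurors 1–7: #3, #5, #7, #8, #11, #12, #13 (alternates #14, #15, #18, #20 not counted).
Of those, in Ward 2: #7, #11 → 2.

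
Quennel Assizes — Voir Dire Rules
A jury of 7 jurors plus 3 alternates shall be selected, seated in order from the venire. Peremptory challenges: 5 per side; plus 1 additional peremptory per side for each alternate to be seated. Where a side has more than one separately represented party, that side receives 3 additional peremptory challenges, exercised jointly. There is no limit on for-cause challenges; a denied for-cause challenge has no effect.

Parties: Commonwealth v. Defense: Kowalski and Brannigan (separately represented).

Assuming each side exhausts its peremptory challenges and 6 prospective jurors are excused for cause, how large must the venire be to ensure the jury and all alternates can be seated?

35

Seats to fill: 7 + 3 alternates = 10.
Peremptories — Commonwealth: 5 + 1×3 = 8; Defense: 5 + 1×3 + 3 = 11; total 19.
For-cause removals: 6.
Minimum venire: 10 + 19 + 6 = 35.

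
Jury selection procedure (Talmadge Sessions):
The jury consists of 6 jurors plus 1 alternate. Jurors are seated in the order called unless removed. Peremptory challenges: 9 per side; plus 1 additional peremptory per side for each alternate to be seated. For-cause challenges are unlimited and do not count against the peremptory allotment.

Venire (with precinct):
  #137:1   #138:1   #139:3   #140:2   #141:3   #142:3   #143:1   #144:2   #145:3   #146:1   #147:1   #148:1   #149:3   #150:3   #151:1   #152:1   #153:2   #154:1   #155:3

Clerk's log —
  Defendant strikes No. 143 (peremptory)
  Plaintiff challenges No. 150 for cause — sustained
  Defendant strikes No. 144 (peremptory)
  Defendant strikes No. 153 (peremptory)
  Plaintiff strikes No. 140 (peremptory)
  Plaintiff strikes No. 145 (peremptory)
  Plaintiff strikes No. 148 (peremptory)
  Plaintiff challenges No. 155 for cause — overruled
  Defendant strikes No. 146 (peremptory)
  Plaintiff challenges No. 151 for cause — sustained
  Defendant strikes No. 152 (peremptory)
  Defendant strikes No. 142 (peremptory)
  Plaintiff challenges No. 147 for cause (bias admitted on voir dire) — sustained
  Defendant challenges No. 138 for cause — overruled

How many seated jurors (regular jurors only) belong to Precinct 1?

Removed: #140, #142, #143, #144, #145, #146, #147, #148, #150, #151, #152, #153.
Seated jurors 1–6: #137, #138, #139, #141, #149, #154 (alternates #155 not counted).
Of those, in Precinct 1: #137, #138, #154 → 3.

3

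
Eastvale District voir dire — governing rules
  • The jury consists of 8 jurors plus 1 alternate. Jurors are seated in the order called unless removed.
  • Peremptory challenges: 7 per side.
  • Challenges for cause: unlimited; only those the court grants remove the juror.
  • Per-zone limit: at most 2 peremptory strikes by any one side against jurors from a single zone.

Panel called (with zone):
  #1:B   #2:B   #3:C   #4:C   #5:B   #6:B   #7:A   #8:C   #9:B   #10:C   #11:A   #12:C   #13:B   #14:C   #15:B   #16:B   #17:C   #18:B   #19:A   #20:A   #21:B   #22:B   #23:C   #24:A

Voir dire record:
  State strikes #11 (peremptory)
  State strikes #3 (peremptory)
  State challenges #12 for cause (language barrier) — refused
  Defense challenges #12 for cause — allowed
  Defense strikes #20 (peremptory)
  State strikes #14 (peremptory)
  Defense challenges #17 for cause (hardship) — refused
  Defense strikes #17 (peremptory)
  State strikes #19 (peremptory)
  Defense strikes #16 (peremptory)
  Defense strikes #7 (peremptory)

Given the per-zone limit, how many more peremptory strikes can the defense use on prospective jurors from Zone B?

Defense peremptories so far: #20, #17, #16, #7 — 4 of 7 used, 3 left overall.
Against Zone B: #16 — 1 used; per-zone cap 2 leaves 1.
Binding limit: min(3, 1) = 1.

1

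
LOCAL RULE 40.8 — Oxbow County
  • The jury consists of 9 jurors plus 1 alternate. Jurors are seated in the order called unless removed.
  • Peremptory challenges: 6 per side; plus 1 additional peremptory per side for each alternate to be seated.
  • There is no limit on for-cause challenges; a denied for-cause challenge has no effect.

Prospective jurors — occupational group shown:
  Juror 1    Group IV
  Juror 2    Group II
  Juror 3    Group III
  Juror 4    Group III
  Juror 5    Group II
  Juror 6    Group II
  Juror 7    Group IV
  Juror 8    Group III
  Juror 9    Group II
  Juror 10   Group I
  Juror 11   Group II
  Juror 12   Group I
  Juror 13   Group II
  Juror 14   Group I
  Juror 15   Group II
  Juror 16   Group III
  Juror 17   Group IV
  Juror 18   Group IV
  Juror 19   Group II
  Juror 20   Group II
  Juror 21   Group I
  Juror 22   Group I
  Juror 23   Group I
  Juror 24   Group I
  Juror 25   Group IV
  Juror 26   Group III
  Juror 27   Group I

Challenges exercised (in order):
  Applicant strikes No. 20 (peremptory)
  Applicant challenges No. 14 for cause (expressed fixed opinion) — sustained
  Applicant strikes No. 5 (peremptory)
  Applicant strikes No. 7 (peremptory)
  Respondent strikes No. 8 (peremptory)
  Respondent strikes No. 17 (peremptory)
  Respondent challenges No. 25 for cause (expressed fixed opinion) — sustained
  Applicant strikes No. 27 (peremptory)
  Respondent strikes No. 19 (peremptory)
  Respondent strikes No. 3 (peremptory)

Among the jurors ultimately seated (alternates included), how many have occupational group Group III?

Removed: #3, #5, #7, #8, #14, #17, #19, #20, #25, #27.
Seated (10 incl. alternates): #1, #2, #4, #6, #9, #10, #11, #12, #13, #15.
Of those, in Group III: #4 → 1.

1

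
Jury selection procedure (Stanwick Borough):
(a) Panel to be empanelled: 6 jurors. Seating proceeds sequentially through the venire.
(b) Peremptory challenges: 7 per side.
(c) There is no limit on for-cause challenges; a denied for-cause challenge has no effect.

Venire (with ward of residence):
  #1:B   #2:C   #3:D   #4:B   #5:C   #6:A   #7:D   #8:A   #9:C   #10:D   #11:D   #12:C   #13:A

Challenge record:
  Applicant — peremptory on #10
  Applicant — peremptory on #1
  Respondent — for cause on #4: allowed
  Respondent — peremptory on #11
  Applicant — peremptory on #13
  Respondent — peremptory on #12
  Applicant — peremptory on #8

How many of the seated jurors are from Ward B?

Removed: #1, #4, #8, #10, #11, #12, #13.
Seated jurors 1–6: #2, #3, #5, #6, #7, #9.
None of those are in Ward B → 0.

0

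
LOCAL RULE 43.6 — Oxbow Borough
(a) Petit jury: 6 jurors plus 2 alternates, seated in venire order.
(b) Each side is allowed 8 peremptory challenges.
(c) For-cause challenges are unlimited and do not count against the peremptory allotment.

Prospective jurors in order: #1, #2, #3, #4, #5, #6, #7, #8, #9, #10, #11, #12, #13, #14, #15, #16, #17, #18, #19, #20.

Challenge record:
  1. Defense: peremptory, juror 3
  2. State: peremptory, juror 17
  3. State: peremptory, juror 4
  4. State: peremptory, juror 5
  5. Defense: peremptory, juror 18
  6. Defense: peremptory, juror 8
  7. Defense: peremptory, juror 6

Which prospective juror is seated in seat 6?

11

Removed: #3, #4, #5, #6, #8, #17, #18.
Filling seats in venire order through position 6: #1, #2, #7, #9, #10, #11.
So seat 6 is #11.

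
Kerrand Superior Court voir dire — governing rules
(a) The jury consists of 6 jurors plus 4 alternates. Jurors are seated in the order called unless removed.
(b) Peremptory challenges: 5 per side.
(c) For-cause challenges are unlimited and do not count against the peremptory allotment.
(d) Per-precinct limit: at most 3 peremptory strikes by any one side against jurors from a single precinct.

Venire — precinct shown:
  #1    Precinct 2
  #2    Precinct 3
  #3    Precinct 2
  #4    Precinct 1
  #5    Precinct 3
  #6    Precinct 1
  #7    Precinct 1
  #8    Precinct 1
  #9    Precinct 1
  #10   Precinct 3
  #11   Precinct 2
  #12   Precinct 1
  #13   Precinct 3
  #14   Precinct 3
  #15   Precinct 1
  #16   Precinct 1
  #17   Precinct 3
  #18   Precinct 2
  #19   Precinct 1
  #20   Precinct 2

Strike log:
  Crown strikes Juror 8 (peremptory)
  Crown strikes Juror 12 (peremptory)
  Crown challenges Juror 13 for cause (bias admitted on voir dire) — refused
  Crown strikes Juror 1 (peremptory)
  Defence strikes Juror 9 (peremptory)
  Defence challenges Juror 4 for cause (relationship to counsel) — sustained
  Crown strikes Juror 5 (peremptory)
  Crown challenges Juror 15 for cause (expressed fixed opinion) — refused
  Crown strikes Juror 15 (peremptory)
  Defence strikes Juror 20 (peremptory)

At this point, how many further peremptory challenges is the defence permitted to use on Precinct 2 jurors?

Defence peremptories so far: #9, #20 — 2 of 5 used, 3 left overall.
Against Precinct 2: #20 — 1 used; per-precinct cap 3 leaves 2.
Binding limit: min(3, 2) = 2.

2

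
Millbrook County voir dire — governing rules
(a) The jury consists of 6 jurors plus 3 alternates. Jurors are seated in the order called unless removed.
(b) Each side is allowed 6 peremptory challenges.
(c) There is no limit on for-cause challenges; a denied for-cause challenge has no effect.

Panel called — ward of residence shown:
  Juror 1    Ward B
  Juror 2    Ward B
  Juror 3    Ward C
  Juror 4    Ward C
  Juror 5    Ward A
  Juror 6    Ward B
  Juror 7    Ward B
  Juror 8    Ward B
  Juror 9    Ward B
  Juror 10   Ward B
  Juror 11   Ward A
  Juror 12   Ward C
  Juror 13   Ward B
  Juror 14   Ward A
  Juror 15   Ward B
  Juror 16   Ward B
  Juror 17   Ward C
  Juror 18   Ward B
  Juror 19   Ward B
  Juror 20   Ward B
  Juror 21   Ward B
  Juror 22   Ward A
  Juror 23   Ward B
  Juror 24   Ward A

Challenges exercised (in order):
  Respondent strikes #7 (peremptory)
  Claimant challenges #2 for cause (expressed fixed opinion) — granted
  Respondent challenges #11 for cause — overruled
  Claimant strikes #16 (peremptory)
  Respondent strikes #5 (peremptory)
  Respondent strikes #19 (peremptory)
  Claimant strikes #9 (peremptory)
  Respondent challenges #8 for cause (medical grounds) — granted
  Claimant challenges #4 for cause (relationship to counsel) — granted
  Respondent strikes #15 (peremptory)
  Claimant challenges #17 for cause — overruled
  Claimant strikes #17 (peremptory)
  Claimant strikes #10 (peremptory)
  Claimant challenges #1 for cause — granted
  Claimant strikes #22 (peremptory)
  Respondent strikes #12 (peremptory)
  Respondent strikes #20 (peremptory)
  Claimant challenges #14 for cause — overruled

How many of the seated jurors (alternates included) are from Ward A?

3

Removed: #1, #2, #4, #5, #7, #8, #9, #10, #12, #15, #16, #17, #19, #20, #22.
Seated (9 incl. alternates): #3, #6, #11, #13, #14, #18, #21, #23, #24.
Of those, in Ward A: #11, #14, #24 → 3.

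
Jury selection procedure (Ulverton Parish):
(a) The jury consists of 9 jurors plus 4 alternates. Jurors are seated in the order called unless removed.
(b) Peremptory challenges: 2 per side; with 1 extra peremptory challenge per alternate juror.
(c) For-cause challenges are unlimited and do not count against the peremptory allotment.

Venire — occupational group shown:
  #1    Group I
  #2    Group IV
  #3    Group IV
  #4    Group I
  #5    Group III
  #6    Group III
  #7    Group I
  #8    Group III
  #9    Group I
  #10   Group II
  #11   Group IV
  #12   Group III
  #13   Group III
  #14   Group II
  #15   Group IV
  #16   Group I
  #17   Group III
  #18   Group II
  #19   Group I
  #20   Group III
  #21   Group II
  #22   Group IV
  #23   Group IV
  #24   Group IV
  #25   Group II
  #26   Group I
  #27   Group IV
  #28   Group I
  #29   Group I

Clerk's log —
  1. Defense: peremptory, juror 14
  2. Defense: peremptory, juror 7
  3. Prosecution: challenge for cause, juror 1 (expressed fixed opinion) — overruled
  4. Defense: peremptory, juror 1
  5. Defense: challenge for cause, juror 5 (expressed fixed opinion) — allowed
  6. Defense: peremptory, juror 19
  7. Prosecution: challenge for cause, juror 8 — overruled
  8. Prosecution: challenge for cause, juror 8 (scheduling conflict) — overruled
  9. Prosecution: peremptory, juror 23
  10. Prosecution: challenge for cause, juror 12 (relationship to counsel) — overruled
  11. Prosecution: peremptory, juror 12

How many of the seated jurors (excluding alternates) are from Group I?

2

Removed: #1, #5, #7, #12, #14, #19, #23.
Seated jurors 1–9: #2, #3, #4, #6, #8, #9, #10, #11, #13 (alternates #15, #16, #17, #18 not counted).
Of those, in Group I: #4, #9 → 2.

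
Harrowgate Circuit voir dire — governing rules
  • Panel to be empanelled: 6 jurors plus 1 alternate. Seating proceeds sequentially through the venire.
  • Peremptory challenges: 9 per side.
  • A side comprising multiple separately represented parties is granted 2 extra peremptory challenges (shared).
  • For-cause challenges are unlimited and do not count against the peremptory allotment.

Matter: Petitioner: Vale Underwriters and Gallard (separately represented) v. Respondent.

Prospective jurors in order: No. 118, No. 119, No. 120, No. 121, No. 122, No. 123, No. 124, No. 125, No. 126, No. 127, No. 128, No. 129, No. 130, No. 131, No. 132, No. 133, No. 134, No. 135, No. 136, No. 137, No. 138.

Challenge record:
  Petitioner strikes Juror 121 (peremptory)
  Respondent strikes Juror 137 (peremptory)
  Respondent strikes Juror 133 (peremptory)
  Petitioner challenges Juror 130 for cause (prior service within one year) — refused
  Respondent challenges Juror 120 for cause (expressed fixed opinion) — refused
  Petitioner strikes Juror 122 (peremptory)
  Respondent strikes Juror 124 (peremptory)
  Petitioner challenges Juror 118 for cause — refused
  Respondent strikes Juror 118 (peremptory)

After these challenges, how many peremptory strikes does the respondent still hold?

Respondent allotment: 9.
Respondent peremptories used: #137, #133, #124, #118 — 4 (the for-cause on #120 doesn't count).
Remaining: 9 − 4 = 5.

5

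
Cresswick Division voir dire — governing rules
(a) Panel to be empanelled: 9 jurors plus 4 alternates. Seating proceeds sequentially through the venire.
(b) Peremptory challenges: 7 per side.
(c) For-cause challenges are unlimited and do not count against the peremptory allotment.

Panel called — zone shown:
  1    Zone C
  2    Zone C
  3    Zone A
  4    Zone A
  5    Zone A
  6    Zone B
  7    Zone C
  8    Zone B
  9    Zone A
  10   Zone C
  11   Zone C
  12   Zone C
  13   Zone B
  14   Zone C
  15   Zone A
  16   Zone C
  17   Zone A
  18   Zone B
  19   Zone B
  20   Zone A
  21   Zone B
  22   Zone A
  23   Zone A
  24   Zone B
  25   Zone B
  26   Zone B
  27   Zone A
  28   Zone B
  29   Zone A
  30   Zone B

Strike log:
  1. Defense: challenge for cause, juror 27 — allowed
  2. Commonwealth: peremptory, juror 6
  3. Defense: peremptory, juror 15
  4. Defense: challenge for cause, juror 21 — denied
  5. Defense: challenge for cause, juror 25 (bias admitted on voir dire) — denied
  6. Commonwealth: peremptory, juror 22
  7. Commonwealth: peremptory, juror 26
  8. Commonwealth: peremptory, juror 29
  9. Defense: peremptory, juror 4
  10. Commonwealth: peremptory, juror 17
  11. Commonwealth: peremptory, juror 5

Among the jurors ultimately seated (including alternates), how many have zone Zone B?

3

Removed: #4, #5, #6, #15, #17, #22, #26, #27, #29.
Seated (13 incl. alternates): #1, #2, #3, #7, #8, #9, #10, #11, #12, #13, #14, #16, #18.
Of those, in Zone B: #8, #13, #18 → 3.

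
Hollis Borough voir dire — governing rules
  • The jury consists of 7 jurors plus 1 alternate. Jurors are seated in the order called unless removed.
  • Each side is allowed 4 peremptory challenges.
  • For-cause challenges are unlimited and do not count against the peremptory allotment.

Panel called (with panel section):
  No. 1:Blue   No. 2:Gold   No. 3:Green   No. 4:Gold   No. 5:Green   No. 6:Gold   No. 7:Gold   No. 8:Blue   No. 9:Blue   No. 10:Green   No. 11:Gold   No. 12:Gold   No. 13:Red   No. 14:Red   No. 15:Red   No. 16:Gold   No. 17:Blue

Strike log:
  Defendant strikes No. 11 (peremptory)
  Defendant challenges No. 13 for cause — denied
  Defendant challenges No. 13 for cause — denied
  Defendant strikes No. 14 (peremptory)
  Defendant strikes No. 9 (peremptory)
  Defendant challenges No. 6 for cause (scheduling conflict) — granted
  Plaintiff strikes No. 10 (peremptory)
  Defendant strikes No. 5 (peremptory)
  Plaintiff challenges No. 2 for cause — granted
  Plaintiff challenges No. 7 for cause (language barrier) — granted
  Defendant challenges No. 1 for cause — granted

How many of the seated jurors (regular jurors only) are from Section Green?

Removed: #1, #2, #5, #6, #7, #9, #10, #11, #14.
Seated jurors 1–7: #3, #4, #8, #12, #13, #15, #16 (alternates #17 not counted).
Of those, in Section Green: #3 → 1.

1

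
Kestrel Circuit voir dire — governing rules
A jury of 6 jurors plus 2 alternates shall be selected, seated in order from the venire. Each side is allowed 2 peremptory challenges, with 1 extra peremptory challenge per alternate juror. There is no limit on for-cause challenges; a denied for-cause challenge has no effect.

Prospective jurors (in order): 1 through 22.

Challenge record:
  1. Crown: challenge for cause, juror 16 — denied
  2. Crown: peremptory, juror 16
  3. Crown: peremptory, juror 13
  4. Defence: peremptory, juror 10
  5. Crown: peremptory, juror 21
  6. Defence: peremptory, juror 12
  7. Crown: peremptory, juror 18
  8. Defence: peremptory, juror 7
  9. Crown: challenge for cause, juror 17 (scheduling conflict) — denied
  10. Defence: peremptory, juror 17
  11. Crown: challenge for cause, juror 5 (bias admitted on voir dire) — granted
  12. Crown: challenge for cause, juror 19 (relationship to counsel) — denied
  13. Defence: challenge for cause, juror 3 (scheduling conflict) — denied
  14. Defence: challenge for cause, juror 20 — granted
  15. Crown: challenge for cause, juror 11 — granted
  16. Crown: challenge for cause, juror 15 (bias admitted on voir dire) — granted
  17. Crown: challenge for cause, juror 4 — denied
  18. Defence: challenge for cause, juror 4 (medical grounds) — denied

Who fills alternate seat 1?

Removed: #5, #7, #10, #11, #12, #13, #15, #16, #17, #18, #20, #21. (#3, #4, #19 stay — for-cause denied.)
Seating in order: seats 1–6 → #1, #2, #3, #4, #6, #8; alternates → #9, #14.
So alternate 1 is #9.

9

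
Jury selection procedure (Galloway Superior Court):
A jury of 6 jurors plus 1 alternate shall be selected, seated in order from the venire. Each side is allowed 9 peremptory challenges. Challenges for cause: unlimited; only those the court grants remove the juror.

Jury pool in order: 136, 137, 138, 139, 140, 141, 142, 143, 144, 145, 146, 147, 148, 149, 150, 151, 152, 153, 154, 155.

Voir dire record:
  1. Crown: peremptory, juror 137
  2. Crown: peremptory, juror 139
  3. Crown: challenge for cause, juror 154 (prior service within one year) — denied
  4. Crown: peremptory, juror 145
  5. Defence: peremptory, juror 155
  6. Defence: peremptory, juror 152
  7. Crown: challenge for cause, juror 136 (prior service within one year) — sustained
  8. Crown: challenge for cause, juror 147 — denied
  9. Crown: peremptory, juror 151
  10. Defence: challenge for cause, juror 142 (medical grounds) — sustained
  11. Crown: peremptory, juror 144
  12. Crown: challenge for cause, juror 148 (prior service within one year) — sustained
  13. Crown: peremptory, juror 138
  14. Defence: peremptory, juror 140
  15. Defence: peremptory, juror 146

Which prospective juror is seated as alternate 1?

154

Removed: #136, #137, #138, #139, #140, #142, #144, #145, #146, #148, #151, #152, #155. (#147, #154 stay — for-cause denied.)
Seating in order: seats 1–6 → #141, #143, #147, #149, #150, #153; alternates → #154.
So alternate 1 is #154.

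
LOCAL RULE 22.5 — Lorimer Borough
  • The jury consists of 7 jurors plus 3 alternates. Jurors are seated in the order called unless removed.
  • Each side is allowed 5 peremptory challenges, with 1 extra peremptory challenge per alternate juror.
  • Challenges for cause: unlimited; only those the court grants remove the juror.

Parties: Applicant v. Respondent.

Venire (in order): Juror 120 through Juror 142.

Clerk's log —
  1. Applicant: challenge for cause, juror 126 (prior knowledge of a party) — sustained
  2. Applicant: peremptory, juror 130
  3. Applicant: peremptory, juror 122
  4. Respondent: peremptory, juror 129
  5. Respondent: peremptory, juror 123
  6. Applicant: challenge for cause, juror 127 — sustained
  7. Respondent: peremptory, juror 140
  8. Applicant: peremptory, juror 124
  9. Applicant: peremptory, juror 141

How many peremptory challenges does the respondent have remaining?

5

Respondent allotment: 5 base + 1 × 3 alternates = 8.
Respondent peremptories used: #129, #123, #140 — 3.
Remaining: 8 − 3 = 5.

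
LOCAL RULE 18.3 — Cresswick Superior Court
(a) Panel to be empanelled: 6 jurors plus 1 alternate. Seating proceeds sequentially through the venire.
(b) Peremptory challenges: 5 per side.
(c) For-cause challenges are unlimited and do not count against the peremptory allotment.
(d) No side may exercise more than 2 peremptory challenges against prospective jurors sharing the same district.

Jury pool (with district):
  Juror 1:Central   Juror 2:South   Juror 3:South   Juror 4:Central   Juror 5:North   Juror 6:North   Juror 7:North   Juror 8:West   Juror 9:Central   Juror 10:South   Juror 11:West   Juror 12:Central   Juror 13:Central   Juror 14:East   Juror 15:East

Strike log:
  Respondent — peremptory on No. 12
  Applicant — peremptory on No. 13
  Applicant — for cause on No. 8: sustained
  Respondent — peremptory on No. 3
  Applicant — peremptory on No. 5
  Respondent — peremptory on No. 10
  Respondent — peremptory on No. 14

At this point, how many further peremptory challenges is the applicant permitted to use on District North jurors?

1

Applicant peremptories so far: #13, #5 — 2 of 5 used, 3 left overall.
Against District North: #5 — 1 used; per-district cap 2 leaves 1.
Binding limit: min(3, 1) = 1.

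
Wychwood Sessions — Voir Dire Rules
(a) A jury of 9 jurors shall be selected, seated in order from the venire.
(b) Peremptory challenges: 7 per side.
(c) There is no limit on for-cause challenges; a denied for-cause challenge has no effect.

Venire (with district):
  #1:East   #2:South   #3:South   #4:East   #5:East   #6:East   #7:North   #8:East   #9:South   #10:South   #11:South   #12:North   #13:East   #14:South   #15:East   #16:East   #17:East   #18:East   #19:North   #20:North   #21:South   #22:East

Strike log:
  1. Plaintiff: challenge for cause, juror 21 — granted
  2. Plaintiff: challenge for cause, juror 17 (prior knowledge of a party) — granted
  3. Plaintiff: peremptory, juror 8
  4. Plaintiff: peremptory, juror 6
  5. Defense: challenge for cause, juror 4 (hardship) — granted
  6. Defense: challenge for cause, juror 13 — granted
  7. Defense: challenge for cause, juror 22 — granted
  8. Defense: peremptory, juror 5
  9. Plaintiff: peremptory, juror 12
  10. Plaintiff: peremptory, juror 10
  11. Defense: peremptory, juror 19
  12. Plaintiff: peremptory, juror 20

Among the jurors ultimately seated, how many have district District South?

Removed: #4, #5, #6, #8, #10, #12, #13, #17, #19, #20, #21, #22.
Seated jurors 1–9: #1, #2, #3, #7, #9, #11, #14, #15, #16.
Of those, in District South: #2, #3, #9, #11, #14 → 5.

5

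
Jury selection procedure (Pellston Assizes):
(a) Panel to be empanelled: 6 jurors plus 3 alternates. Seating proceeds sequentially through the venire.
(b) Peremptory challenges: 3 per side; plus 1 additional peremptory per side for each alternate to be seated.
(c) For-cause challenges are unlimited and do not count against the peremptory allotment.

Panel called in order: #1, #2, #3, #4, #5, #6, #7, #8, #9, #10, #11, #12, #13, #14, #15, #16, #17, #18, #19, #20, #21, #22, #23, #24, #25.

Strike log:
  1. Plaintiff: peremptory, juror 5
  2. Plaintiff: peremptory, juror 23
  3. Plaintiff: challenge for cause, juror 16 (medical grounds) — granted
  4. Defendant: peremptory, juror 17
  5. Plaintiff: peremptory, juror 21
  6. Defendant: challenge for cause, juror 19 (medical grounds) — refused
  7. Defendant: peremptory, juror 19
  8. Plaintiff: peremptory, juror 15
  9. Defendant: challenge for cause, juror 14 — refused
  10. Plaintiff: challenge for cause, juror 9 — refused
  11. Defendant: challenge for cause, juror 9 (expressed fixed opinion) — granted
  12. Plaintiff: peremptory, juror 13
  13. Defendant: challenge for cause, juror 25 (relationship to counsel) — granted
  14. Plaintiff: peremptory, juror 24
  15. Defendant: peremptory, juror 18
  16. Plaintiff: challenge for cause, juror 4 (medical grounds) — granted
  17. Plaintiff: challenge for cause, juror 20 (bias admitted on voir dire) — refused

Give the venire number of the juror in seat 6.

Removed: #4, #5, #9, #13, #15, #16, #17, #18, #19, #21, #23, #24, #25. (#14, #20 stay — for-cause denied.)
Seating in order: seats 1–6 → #1, #2, #3, #6, #7, #8; alternates → #10, #11, #12.
So seat 6 is #8.

8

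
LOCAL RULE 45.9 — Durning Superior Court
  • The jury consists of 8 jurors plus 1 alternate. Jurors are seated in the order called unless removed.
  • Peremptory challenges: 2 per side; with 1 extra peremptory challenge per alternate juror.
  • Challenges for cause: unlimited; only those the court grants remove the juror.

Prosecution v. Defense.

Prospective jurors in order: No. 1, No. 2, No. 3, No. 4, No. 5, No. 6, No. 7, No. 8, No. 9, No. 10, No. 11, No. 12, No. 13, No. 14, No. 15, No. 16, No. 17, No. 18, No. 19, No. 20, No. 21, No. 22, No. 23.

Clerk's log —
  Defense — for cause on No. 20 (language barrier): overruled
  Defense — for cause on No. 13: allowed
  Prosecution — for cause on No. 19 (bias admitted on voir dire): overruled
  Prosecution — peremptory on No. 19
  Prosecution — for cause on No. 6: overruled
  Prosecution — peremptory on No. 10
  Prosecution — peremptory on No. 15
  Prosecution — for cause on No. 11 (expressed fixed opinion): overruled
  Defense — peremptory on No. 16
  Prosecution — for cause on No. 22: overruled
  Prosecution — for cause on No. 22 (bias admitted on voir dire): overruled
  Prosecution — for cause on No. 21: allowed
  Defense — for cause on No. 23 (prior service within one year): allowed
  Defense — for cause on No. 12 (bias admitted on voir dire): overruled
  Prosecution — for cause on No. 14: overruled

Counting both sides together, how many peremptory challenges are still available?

2

Prosecution allotment: 2 base + 1 × 1 alternate = 3. Defense allotment: 2 base + 1 × 1 alternate = 3.
Prosecution peremptories used: #19, #10, #15 — 3 (for-cause on #19, #6, #11, #22, #22, #21, #14 don't count).
Defense peremptories used: #16 — 1 (for-cause on #20, #13, #23, #12 don't count).
Remaining: (3 − 3) + (3 − 1) = 2.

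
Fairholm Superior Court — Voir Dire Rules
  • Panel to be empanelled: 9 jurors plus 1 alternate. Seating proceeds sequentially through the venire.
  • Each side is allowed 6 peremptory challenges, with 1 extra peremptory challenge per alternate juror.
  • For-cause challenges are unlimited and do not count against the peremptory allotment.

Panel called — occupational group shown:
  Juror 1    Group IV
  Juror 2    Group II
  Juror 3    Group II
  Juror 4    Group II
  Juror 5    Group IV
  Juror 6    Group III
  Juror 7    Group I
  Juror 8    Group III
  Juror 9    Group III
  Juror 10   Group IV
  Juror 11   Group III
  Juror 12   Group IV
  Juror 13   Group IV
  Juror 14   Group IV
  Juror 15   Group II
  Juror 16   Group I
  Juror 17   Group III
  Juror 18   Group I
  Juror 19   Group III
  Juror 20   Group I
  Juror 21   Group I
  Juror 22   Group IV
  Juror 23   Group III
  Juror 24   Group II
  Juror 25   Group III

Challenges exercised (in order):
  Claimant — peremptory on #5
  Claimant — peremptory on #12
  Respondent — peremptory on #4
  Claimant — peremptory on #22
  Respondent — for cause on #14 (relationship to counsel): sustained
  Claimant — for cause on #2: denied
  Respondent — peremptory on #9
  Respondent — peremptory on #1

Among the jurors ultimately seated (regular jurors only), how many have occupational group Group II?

Removed: #1, #4, #5, #9, #12, #14, #22.
Seated jurors 1–9: #2, #3, #6, #7, #8, #10, #11, #13, #15 (alternates #16 not counted).
Of those, in Group II: #2, #3, #15 → 3.

3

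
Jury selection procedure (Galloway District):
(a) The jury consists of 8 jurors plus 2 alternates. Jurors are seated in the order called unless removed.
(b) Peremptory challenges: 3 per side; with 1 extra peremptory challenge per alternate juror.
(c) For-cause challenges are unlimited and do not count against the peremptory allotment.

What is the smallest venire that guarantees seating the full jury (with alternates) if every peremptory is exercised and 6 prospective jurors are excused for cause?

26

Seats to fill: 8 + 2 alternates = 10.
Peremptories: 3 + 1×2 = 5 per side × 2 sides = 10.
For-cause removals: 6.
Minimum venire: 10 + 10 + 6 = 26.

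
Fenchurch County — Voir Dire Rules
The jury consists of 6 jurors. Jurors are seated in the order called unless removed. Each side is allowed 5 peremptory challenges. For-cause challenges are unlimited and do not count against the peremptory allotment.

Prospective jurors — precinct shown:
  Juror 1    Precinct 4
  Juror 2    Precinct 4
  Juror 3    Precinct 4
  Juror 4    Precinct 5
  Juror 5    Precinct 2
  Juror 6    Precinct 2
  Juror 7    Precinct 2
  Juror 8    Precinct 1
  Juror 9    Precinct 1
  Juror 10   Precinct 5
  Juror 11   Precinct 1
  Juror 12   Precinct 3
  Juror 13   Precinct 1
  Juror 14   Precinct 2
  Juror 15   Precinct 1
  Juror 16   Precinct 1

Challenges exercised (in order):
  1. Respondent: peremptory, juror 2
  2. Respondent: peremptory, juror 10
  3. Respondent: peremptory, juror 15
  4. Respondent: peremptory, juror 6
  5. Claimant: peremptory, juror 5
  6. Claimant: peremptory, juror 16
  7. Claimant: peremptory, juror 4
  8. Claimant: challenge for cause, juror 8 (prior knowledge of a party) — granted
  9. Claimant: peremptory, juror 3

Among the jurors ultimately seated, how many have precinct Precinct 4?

Removed: #2, #3, #4, #5, #6, #8, #10, #15, #16.
Seated jurors 1–6: #1, #7, #9, #11, #12, #13.
Of those, in Precinct 4: #1 → 1.

1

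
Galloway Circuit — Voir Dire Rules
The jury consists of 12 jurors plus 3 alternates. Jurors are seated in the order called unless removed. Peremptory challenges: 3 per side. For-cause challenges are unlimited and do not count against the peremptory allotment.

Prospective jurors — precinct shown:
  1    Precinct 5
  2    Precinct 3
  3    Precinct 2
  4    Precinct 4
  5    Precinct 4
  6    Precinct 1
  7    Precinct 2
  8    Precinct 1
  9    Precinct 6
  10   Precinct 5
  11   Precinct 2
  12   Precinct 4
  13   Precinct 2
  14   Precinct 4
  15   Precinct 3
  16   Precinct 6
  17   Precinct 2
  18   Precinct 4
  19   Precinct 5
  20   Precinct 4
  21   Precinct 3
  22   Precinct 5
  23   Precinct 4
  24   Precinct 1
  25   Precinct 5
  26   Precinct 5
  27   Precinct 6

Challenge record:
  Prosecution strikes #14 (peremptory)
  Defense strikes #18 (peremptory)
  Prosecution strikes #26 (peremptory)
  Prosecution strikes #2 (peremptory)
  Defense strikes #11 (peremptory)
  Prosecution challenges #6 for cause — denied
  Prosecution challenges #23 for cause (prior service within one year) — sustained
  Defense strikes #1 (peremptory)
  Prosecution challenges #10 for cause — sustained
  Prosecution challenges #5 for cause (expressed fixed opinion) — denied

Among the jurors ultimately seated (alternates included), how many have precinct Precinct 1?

2

Removed: #1, #2, #10, #11, #14, #18, #23, #26.
Seated (15 incl. alternates): #3, #4, #5, #6, #7, #8, #9, #12, #13, #15, #16, #17, #19, #20, #21.
Of those, in Precinct 1: #6, #8 → 2.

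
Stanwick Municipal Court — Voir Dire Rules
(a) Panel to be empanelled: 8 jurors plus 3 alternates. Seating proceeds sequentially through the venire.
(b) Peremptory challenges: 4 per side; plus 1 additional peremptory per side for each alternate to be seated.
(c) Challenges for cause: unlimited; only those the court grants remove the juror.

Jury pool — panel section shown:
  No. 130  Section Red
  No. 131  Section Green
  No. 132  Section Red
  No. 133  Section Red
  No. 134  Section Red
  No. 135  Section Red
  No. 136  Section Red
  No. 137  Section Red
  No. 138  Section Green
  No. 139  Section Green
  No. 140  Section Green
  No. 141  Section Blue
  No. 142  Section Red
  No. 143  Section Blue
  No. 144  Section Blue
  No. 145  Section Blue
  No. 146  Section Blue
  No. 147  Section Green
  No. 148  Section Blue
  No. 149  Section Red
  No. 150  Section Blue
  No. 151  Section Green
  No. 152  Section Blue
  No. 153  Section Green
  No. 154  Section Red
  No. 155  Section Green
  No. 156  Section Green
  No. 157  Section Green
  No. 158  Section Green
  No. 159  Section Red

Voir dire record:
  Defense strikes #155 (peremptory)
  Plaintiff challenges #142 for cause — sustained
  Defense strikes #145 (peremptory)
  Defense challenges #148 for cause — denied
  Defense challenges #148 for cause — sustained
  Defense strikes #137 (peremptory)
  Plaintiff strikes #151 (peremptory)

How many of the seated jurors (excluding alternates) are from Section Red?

6

Removed: #137, #142, #145, #148, #151, #155.
Seated jurors 1–8: #130, #131, #132, #133, #134, #135, #136, #138 (alternates #139, #140, #141 not counted).
Of those, in Section Red: #130, #132, #133, #134, #135, #136 → 6.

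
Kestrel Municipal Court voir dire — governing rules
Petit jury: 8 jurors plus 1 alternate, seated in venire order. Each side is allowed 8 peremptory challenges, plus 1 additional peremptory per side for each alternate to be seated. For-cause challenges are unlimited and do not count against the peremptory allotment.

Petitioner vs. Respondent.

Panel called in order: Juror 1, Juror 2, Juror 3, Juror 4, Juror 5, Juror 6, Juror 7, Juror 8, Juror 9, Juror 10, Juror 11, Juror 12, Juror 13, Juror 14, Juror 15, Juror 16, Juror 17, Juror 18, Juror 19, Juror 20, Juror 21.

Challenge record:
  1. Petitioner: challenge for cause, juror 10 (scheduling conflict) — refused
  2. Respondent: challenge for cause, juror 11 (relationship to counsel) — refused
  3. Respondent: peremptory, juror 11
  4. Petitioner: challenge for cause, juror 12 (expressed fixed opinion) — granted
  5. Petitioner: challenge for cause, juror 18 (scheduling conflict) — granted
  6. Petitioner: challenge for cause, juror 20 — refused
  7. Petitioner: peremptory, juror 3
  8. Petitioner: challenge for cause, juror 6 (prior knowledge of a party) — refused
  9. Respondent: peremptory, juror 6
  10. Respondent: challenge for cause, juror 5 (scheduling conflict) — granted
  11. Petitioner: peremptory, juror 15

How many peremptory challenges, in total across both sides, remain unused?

Petitioner allotment: 8 base + 1 × 1 alternate = 9. Respondent allotment: 8 base + 1 × 1 alternate = 9.
Petitioner peremptories used: #3, #15 — 2 (for-cause on #10, #12, #18, #20, #6 don't count).
Respondent peremptories used: #11, #6 — 2 (for-cause on #11, #5 don't count).
Remaining: (9 − 2) + (9 − 2) = 14.

14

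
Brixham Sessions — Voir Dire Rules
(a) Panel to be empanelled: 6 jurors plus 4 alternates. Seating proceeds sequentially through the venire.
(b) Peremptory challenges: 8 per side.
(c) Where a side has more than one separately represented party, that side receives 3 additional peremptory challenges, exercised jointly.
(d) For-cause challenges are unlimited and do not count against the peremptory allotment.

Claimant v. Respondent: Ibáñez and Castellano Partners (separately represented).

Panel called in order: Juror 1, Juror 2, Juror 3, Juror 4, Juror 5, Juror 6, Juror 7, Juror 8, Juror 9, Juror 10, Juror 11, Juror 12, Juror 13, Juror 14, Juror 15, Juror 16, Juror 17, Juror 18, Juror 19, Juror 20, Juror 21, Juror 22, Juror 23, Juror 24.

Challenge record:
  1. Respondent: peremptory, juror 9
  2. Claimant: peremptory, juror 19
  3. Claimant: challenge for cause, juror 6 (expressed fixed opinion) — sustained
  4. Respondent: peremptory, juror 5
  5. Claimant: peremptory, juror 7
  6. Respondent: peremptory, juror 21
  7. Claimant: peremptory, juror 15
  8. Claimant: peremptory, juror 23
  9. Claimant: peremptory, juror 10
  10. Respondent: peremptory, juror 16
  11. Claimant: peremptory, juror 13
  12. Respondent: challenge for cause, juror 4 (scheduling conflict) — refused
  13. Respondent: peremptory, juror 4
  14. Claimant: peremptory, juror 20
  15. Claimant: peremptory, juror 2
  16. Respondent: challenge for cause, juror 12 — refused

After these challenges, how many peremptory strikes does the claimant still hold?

Claimant allotment: 8.
Claimant peremptories used: #19, #7, #15, #23, #10, #13, #20, #2 — 8 (the for-cause on #6 doesn't count).
Remaining: 8 − 8 = 0.

0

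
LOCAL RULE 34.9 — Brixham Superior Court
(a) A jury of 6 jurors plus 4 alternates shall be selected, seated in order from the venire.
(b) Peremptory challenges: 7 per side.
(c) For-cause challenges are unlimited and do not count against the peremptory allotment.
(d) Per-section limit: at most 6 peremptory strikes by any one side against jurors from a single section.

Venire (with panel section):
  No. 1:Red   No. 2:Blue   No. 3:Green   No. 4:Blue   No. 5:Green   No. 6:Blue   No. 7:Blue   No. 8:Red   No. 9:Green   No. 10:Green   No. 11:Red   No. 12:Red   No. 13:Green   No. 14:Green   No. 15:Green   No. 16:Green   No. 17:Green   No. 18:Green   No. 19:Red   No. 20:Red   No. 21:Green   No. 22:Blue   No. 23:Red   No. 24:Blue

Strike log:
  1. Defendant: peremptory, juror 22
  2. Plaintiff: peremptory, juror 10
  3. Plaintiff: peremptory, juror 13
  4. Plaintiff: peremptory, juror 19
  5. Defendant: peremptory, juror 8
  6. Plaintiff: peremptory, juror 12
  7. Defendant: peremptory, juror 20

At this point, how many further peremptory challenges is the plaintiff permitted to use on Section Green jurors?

3

Plaintiff peremptories so far: #10, #13, #19, #12 — 4 of 7 used, 3 left overall.
Against Section Green: #10, #13 — 2 used; per-section cap 6 leaves 4.
Binding limit: min(3, 4) = 3.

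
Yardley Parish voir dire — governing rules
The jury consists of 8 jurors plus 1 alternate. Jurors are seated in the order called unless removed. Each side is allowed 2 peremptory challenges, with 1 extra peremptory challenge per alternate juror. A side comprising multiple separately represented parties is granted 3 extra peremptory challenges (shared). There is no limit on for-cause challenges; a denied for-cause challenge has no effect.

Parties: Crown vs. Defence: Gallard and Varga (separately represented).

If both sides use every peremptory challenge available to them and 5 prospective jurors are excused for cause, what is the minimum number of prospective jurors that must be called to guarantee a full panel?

Seats to fill: 8 + 1 alternates = 9.
Peremptories — Crown: 2 + 1×1 = 3; Defence: 2 + 1×1 + 3 = 6; total 9.
For-cause removals: 5.
Minimum venire: 9 + 9 + 5 = 23.

23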